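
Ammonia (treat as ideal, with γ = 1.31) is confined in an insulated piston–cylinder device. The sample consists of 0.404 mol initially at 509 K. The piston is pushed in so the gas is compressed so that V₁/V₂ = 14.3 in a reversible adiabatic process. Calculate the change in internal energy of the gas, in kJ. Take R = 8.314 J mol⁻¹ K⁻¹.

Adiabatic: T₁V₁^(γ−1) = T₂V₂^(γ−1) ⇒ T₂ = T₁ (V₁/V₂)^(γ−1).
T₂ = 509 × 14.3^(0.31) = 1161 K.
Q = 0, so ΔU = W_on_gas = nCᵥΔT with Cᵥ = R/(γ−1) = 26.82 J/(mol·K).
ΔU = 0.404 × 26.82 × (1161 − 509) = 7066 J.

ΔU ≈ 7.07 kJ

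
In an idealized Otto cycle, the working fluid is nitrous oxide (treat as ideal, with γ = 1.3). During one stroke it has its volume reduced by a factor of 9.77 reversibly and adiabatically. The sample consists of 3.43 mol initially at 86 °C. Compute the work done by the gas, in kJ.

W ≈ -33.5 kJ

Adiabatic: T₁V₁^(γ−1) = T₂V₂^(γ−1) ⇒ T₂ = T₁ (V₁/V₂)^(γ−1).
T₁ = 86 °C = 359.1 K.
T₂ = 359.1 × 9.77^(0.3) = 711.6 K.
Q = 0, so ΔU = W_on_gas = nCᵥΔT with Cᵥ = R/(γ−1) = 27.71 J/(mol·K).
ΔU = 3.43 × 27.71 × (711.6 − 359.1) = 33500 J.
Work done by the gas = −ΔU = -33500 J.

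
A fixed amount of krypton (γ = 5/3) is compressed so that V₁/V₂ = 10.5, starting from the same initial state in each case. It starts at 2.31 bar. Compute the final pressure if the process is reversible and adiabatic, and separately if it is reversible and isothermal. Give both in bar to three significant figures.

Isothermal: P₂ = P₁(V₁/V₂) = 2.31×10.5 = 24.25 bar.
Adiabatic: P₂ = P₁(V₁/V₂)^γ = 2.31×10.5^(5/3) = 116.3 bar.

adiabatic: 116 bar; isothermal: 24.3 bar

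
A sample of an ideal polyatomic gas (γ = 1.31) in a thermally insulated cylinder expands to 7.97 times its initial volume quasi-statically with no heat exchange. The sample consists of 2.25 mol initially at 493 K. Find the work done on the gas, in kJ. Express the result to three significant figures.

W ≈ -14.1 kJ

Adiabatic: T₁V₁^(γ−1) = T₂V₂^(γ−1) ⇒ T₂ = T₁ (V₁/V₂)^(γ−1).
T₂ = 493 × (1/7.97)^(0.31) = 259.1 K.
Q = 0, so ΔU = W_on_gas = nCᵥΔT with Cᵥ = R/(γ−1) = 26.82 J/(mol·K).
ΔU = 2.25 × 26.82 × (259.1 − 493) = -14120 J.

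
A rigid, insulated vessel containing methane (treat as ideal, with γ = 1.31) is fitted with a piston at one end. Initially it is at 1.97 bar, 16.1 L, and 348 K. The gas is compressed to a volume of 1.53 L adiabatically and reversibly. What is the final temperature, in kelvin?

Adiabatic: T₁V₁^(γ−1) = T₂V₂^(γ−1) ⇒ T₂ = T₁ (V₁/V₂)^(γ−1).
T₂ = 348 × (16.1/1.53)^(0.31) = 721.8 K.

T₂ ≈ 722 K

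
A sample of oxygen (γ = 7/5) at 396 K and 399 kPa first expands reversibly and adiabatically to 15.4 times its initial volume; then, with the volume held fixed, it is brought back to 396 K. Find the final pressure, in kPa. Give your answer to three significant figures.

Adiabatic step (PV^γ = const): P₂ = 399×(1/15.4)^(7/5) = 8.678 kPa; T₂ = 396×(1/15.4)^(2/5) = 132.6 K.
Isochoric: P₃ = P₂(T₃/T₂) = 8.678 × (396/132.6) = 25.91 kPa.

P₃ ≈ 25.9 kPa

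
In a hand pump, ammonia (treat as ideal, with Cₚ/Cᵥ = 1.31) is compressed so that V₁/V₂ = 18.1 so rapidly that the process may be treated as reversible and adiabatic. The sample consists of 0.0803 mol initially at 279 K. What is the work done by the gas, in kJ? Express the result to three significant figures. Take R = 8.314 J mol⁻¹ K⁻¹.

For a reversible adiabat TV^(γ−1) is constant, so T₂ = T₁ (V₁/V₂)^(γ−1).
T₂ = 279 × 18.1^(0.31) = 684.7 K.
Q = 0, so ΔU = W_on_gas = nCᵥΔT with Cᵥ = R/(γ−1) = 26.82 J/(mol·K).
ΔU = 0.0803 × 26.82 × (684.7 − 279) = 873.7 J.
Work done by the gas = −ΔU = -873.7 J.

W ≈ -0.874 kJ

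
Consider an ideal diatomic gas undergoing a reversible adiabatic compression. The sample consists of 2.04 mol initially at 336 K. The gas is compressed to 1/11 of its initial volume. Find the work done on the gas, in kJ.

Adiabatic: T₁V₁^(γ−1) = T₂V₂^(γ−1) ⇒ T₂ = T₁ (V₁/V₂)^(γ−1).
γ = 7/5 for a diatomic ideal gas, so γ−1 = 2/5.
T₂ = 336 × 11^(2/5) = 876.8 K.
Q = 0, so ΔU = W_on_gas = nCᵥΔT with Cᵥ = R/(γ−1) = 20.79 J/(mol·K).
ΔU = 2.04 × 20.79 × (876.8 − 336) = 22930 J.

W ≈ 22.9 kJ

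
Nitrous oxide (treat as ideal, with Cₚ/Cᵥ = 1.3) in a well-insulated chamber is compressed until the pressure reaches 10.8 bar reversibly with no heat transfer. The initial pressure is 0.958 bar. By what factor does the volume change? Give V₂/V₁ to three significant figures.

V₂/V₁ ≈ 0.155

From PV^γ = const, V₂/V₁ = (P₁/P₂)^(1/γ).
V₂/V₁ = (0.958/10.8)^(0.769) = 0.1551.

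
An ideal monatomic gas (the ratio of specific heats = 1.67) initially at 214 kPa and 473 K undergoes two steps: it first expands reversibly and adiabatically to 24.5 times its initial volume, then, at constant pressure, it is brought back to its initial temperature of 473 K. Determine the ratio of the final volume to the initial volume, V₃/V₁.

Adiabatic step: V₂/V₁ = 24.5; T₂ = T₁·(1/24.5)^(0.67) = 55.48 K.
Isobaric step: V₃/V₂ = T₃/T₂ = 473/55.48.
V₃/V₁ = (V₂/V₁)(V₃/V₂) = 24.5 × (473/55.48) = 208.9.

V₃/V₁ ≈ 209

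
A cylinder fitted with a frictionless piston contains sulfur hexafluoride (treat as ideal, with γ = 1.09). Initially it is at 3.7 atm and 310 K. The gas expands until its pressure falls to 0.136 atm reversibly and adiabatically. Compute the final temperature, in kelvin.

Along an adiabat T P^((1−γ)/γ) is constant, so T₂ = T₁ (P₂/P₁)^((γ−1)/γ).
T₂ = 310 × (0.136/3.7)^(0.0826) = 236 K.

T₂ ≈ 236 K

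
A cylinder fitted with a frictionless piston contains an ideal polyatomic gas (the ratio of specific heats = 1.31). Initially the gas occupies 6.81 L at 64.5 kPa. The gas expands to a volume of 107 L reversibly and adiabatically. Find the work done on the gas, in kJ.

W ≈ -0.814 kJ

P₂ = P₁(V₁/V₂)^γ = 64.5×(6.81/107)^(1.31) = 1.748 kPa.
For a reversible adiabat, W_by_gas = (P₁V₁ − P₂V₂)/(γ−1).
W_by = (64500×0.00681 − 1748×0.107) / (0.31) = 813.6 J.
W_on_gas = −W_by = -813.6 J.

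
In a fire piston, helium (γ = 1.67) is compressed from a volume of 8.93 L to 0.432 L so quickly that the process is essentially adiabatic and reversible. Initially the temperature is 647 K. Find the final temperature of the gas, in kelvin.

For a reversible adiabat TV^(γ−1) is constant, so T₂ = T₁ (V₁/V₂)^(γ−1).
T₂ = 647 × (8.93/0.432)^(0.67) = 4923 K.

T₂ ≈ 4920 K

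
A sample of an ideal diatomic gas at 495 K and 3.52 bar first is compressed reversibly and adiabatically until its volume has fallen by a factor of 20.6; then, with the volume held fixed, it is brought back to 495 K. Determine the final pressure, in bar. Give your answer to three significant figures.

For a diatomic ideal gas γ = 7/5.
Adiabatic step (PV^γ = const): P₂ = 3.52×20.6^(7/5) = 243.2 bar; T₂ = 495×20.6^(2/5) = 1660 K.
Isochoric: P₃ = P₂(T₃/T₂) = 243.2 × (495/1660) = 72.51 bar.

P₃ ≈ 72.5 bar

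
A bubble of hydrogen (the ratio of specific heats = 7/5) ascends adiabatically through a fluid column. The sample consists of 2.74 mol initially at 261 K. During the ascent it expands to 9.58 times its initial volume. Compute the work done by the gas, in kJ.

W ≈ 8.84 kJ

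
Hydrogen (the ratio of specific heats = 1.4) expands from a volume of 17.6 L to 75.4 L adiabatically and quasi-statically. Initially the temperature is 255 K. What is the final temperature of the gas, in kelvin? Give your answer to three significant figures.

T₂ ≈ 142 K

Adiabatic: T₁V₁^(γ−1) = T₂V₂^(γ−1) ⇒ T₂ = T₁ (V₁/V₂)^(γ−1).
T₂ = 255 × (17.6/75.4)^(0.4) = 142.5 K.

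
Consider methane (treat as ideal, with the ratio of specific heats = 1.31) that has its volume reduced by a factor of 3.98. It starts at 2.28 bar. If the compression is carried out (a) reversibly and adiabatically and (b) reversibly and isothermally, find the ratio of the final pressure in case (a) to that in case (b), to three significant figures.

Isothermal: P_b = P₁(V₁/V₂) = 2.28×3.98.
Adiabatic: P_a = P₁(V₁/V₂)^γ = 2.28×3.98^(1.31).
P_a/P_b = (V₁/V₂)^(γ−1) = 3.98^(0.31) = 1.534.

P_adiabatic / P_isothermal ≈ 1.53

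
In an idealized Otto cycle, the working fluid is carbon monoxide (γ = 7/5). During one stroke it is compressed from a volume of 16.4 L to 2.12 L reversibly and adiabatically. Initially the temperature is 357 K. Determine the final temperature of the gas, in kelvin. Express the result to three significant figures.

T₂ ≈ 809 K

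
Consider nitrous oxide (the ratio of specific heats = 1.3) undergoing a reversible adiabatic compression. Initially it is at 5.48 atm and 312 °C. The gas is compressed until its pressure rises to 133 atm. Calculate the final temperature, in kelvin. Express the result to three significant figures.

Along an adiabat T P^((1−γ)/γ) is constant, so T₂ = T₁ (P₂/P₁)^((γ−1)/γ).
T₁ = 312 °C = 585.1 K.
T₂ = 585.1 × (133/5.48)^(0.231) = 1222 K.

T₂ ≈ 1220 K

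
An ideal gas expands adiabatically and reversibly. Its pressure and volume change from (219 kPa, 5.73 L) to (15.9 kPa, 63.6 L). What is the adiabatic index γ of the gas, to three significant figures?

PV^γ = const ⇒ γ = ln(P₂/P₁) / ln(V₁/V₂).
γ = ln(15.9/219) / ln(5.73/63.6) = 1.09.

γ ≈ 1.09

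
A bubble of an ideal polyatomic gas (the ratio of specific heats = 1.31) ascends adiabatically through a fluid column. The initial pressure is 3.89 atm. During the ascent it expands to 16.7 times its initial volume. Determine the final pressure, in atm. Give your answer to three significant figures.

Adiabatic: P₁V₁^γ = P₂V₂^γ ⇒ P₂ = P₁ (V₁/V₂)^γ.
P₂ = 3.89 × (1/16.7)^(1.31) = 0.09732 atm.

P₂ ≈ 0.0973 atm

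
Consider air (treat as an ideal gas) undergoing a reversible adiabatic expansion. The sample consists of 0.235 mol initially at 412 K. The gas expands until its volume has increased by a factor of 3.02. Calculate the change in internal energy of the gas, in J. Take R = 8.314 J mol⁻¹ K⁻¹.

Adiabatic: T₁V₁^(γ−1) = T₂V₂^(γ−1) ⇒ T₂ = T₁ (V₁/V₂)^(γ−1).
γ = 7/5 for a diatomic ideal gas, so γ−1 = 2/5.
T₂ = 412 × (1/3.02)^(2/5) = 264.8 K.
Q = 0, so ΔU = W_on_gas = nCᵥΔT with Cᵥ = R/(γ−1) = 20.79 J/(mol·K).
ΔU = 0.235 × 20.79 × (264.8 − 412) = -719.1 J.

ΔU ≈ -719 J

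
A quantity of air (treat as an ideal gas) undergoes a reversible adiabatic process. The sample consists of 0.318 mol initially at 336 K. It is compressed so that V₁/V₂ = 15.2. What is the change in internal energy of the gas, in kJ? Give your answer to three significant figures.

For a reversible adiabat TV^(γ−1) is constant, so T₂ = T₁ (V₁/V₂)^(γ−1).
γ = 7/5 for a diatomic ideal gas, so γ−1 = 2/5.
T₂ = 336 × 15.2^(2/5) = 997.9 K.
Q = 0, so ΔU = W_on_gas = nCᵥΔT with Cᵥ = R/(γ−1) = 20.79 J/(mol·K).
ΔU = 0.318 × 20.79 × (997.9 − 336) = 4375 J.

ΔU ≈ 4.37 kJ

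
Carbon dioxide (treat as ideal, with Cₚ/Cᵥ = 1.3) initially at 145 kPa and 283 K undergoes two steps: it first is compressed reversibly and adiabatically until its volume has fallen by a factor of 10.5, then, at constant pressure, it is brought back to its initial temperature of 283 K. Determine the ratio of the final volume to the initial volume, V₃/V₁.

Adiabatic step: V₂/V₁ = 0.09524; T₂ = T₁·10.5^(0.3) = 573 K.
Isobaric step: V₃/V₂ = T₃/T₂ = 283/573.
V₃/V₁ = (V₂/V₁)(V₃/V₂) = 0.09524 × (283/573) = 0.04704.

V₃/V₁ ≈ 0.0470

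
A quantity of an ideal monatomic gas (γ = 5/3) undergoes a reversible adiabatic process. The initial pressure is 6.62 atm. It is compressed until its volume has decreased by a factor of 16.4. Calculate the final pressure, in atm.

Adiabatic: P₁V₁^γ = P₂V₂^γ ⇒ P₂ = P₁ (V₁/V₂)^γ.
P₂ = 6.62 × 16.4^(5/3) = 700.8 atm.

P₂ ≈ 701 atm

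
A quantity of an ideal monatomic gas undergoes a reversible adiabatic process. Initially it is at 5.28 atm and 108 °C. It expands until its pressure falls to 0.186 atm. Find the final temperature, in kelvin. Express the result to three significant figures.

Along an adiabat T P^((1−γ)/γ) is constant, so T₂ = T₁ (P₂/P₁)^((γ−1)/γ).
For a monatomic ideal gas γ = 5/3, so (γ−1)/γ = 2/5.
T₁ = 108 °C = 381.1 K.
T₂ = 381.1 × (0.186/5.28)^(2/5) = 99.96 K.

T₂ ≈ 100 K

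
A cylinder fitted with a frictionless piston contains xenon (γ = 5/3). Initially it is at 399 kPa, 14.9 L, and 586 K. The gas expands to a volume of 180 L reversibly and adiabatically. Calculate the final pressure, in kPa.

Adiabatic: P₁V₁^γ = P₂V₂^γ ⇒ P₂ = P₁ (V₁/V₂)^γ.
P₂ = 399 × (14.9/180)^(5/3) = 6.273 kPa.

P₂ ≈ 6.27 kPa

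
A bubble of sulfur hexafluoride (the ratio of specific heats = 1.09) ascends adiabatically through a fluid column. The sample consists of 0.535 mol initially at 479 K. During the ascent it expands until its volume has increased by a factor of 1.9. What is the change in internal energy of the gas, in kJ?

Adiabatic: T₁V₁^(γ−1) = T₂V₂^(γ−1) ⇒ T₂ = T₁ (V₁/V₂)^(γ−1).
T₂ = 479 × (1/1.9)^(0.09) = 452.1 K.
Q = 0, so ΔU = W_on_gas = nCᵥΔT with Cᵥ = R/(γ−1) = 92.38 J/(mol·K).
ΔU = 0.535 × 92.38 × (452.1 − 479) = -1329 J.

ΔU ≈ -1.33 kJ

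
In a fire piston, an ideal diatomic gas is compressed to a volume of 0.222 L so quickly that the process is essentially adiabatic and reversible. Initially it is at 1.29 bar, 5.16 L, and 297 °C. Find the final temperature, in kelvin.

T₂ ≈ 2010 K

Adiabatic: T₁V₁^(γ−1) = T₂V₂^(γ−1) ⇒ T₂ = T₁ (V₁/V₂)^(γ−1).
γ = 7/5 for a diatomic ideal gas.
T₁ = 297 °C = 570.1 K.
T₂ = 570.1 × (5.16/0.222)^(2/5) = 2007 K.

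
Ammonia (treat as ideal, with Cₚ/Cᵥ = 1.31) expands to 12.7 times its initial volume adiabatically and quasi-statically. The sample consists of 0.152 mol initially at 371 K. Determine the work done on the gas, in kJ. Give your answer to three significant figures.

W ≈ -0.825 kJ

Adiabatic: T₁V₁^(γ−1) = T₂V₂^(γ−1) ⇒ T₂ = T₁ (V₁/V₂)^(γ−1).
T₂ = 371 × (1/12.7)^(0.31) = 168.7 K.
Q = 0, so ΔU = W_on_gas = nCᵥΔT with Cᵥ = R/(γ−1) = 26.82 J/(mol·K).
ΔU = 0.152 × 26.82 × (168.7 − 371) = -824.6 J.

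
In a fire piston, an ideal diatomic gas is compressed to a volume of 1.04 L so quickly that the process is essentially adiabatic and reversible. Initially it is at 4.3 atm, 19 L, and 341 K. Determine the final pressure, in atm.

Adiabatic: P₁V₁^γ = P₂V₂^γ ⇒ P₂ = P₁ (V₁/V₂)^γ.
γ = 7/5 for a diatomic ideal gas.
P₂ = 4.3 × (19/1.04)^(7/5) = 251.1 atm.

P₂ ≈ 251 atm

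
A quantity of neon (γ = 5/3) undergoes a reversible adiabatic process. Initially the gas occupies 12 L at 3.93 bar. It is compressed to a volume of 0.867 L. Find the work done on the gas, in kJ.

P₂ = P₁(V₁/V₂)^γ = 3.93×(12/0.867)^(5/3) = 313.6 bar.
For a reversible adiabat, W_by_gas = (P₁V₁ − P₂V₂)/(γ−1).
W_by = (393000×0.012 − 3.136×10^7×0.000867) / (2/3) = -33710 J.
W_on_gas = −W_by = 33710 J.

W ≈ 33.7 kJ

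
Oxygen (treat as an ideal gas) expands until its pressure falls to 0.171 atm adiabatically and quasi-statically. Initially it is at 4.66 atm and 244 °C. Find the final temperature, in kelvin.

Adiabatic: T₂/T₁ = (P₂/P₁)^((γ−1)/γ).
For a diatomic ideal gas γ = 7/5, so (γ−1)/γ = 2/7.
T₁ = 244 °C = 517.1 K.
T₂ = 517.1 × (0.171/4.66)^(2/7) = 201.1 K.

T₂ ≈ 201 K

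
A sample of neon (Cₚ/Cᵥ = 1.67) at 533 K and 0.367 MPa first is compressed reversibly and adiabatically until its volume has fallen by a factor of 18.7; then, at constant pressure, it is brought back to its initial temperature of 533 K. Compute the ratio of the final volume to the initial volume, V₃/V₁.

V₃/V₁ ≈ 0.00752

Adiabatic step: V₂/V₁ = 0.05348; T₂ = T₁·18.7^(0.67) = 3792 K.
Isobaric step: V₃/V₂ = T₃/T₂ = 533/3792.
V₃/V₁ = (V₂/V₁)(V₃/V₂) = 0.05348 × (533/3792) = 0.007517.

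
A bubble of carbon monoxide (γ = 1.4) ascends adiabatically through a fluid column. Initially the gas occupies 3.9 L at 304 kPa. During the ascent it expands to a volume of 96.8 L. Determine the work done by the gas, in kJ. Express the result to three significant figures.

P₂ = P₁(V₁/V₂)^γ = 304×(3.9/96.8)^(1.4) = 3.39 kPa.
For a reversible adiabat, W_by_gas = (P₁V₁ − P₂V₂)/(γ−1).
W_by = (304000×0.0039 − 3390×0.0968) / (0.4) = 2144 J.

W ≈ 2.14 kJ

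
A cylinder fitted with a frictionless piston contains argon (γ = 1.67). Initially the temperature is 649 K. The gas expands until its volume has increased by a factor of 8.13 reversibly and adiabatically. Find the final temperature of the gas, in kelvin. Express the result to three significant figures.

T₂ ≈ 159 K

Adiabatic: T₁V₁^(γ−1) = T₂V₂^(γ−1) ⇒ T₂ = T₁ (V₁/V₂)^(γ−1).
T₂ = 649 × (1/8.13)^(0.67) = 159.4 K.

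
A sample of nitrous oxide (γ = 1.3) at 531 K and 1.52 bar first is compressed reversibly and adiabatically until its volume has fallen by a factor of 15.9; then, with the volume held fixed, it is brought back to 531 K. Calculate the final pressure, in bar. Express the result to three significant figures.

Adiabatic step (PV^γ = const): P₂ = 1.52×15.9^(1.3) = 55.42 bar; T₂ = 531×15.9^(0.3) = 1218 K.
Isochoric: P₃ = P₂(T₃/T₂) = 55.42 × (531/1218) = 24.17 bar.

P₃ ≈ 24.2 bar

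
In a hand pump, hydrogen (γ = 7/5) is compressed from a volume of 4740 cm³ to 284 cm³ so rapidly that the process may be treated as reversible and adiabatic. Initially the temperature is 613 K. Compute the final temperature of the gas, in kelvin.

T₂ ≈ 1890 K

For a reversible adiabat TV^(γ−1) is constant, so T₂ = T₁ (V₁/V₂)^(γ−1).
T₂ = 613 × (4740/284)^(2/5) = 1890 K.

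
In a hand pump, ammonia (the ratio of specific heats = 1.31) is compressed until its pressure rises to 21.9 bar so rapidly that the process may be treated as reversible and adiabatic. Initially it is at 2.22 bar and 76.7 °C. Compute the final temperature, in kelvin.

T₂ ≈ 601 K

Along an adiabat T P^((1−γ)/γ) is constant, so T₂ = T₁ (P₂/P₁)^((γ−1)/γ).
T₁ = 76.7 °C = 349.8 K.
T₂ = 349.8 × (21.9/2.22)^(0.237) = 601.3 K.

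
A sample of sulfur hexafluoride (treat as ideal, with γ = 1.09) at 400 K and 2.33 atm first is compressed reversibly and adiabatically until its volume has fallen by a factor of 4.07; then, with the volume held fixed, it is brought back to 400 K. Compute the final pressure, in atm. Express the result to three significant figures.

Adiabatic step (PV^γ = const): P₂ = 2.33×4.07^(1.09) = 10.76 atm; T₂ = 400×4.07^(0.09) = 453.9 K.
Isochoric: P₃ = P₂(T₃/T₂) = 10.76 × (400/453.9) = 9.483 atm.

P₃ ≈ 9.48 atm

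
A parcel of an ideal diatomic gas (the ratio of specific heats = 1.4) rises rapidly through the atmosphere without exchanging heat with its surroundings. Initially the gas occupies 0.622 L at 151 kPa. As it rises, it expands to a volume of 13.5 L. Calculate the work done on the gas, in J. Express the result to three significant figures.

P₂ = P₁(V₁/V₂)^γ = 151×(0.622/13.5)^(1.4) = 2.031 kPa.
For a reversible adiabat, W_by_gas = (P₁V₁ − P₂V₂)/(γ−1).
W_by = (151000×0.000622 − 2031×0.0135) / (0.4) = 166.2 J.
W_on_gas = −W_by = -166.2 J.

W ≈ -166 J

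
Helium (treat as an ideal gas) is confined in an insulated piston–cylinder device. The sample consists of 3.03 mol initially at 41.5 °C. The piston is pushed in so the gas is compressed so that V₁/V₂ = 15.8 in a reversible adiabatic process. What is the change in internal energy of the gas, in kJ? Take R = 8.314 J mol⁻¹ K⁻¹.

For a reversible adiabat TV^(γ−1) is constant, so T₂ = T₁ (V₁/V₂)^(γ−1).
γ = 5/3 for a monatomic ideal gas, so γ−1 = 2/3.
T₁ = 41.5 °C = 314.6 K.
T₂ = 314.6 × 15.8^(2/3) = 1981 K.
Q = 0, so ΔU = W_on_gas = nCᵥΔT with Cᵥ = R/(γ−1) = 12.47 J/(mol·K).
ΔU = 3.03 × 12.47 × (1981 − 314.6) = 62970 J.

ΔU ≈ 63.0 kJ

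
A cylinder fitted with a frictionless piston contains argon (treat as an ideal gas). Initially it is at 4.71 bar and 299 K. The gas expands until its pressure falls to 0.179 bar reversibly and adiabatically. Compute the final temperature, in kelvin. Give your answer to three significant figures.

Along an adiabat T P^((1−γ)/γ) is constant, so T₂ = T₁ (P₂/P₁)^((γ−1)/γ).
For a monatomic ideal gas γ = 5/3, so (γ−1)/γ = 2/5.
T₂ = 299 × (0.179/4.71)^(2/5) = 80.84 K.

T₂ ≈ 80.8 K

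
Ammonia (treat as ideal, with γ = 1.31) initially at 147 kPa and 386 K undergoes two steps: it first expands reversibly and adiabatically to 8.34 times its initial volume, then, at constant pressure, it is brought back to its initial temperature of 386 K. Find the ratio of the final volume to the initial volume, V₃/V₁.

Adiabatic step: V₂/V₁ = 8.34; T₂ = T₁·(1/8.34)^(0.31) = 200 K.
Isobaric step: V₃/V₂ = T₃/T₂ = 386/200.
V₃/V₁ = (V₂/V₁)(V₃/V₂) = 8.34 × (386/200) = 16.1.

V₃/V₁ ≈ 16.1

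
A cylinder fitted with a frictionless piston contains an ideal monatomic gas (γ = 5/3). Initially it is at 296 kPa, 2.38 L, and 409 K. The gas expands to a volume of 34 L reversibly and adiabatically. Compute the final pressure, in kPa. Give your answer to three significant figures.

P₂ ≈ 3.52 kPa

Since PV^γ is constant along a reversible adiabat, P₂ = P₁ (V₁/V₂)^γ.
P₂ = 296 × (2.38/34)^(5/3) = 3.519 kPa.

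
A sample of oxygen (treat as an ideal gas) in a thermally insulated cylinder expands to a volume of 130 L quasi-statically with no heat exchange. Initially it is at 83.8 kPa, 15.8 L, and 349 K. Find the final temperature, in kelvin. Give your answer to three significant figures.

T₂ ≈ 150 K

For a reversible adiabat TV^(γ−1) is constant, so T₂ = T₁ (V₁/V₂)^(γ−1).
γ = 7/5 for a diatomic ideal gas.
T₂ = 349 × (15.8/130)^(2/5) = 150.2 K.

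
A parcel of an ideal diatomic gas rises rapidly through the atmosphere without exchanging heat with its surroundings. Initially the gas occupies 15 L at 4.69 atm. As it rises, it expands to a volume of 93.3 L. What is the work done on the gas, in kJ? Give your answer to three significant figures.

γ = 7/5 for a diatomic ideal gas.
P₂ = P₁(V₁/V₂)^γ = 4.69×(15/93.3)^(7/5) = 0.363 atm.
For a reversible adiabat, W_by_gas = (P₁V₁ − P₂V₂)/(γ−1).
W_by = (475200×0.015 − 36780×0.0933) / (2/5) = 9242 J.
W_on_gas = −W_by = -9242 J.

W ≈ -9.24 kJ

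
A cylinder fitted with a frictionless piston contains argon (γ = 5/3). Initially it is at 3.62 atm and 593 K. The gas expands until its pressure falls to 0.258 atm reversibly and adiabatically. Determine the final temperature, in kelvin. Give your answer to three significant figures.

Along an adiabat T P^((1−γ)/γ) is constant, so T₂ = T₁ (P₂/P₁)^((γ−1)/γ).
T₂ = 593 × (0.258/3.62)^(2/5) = 206.2 K.

T₂ ≈ 206 K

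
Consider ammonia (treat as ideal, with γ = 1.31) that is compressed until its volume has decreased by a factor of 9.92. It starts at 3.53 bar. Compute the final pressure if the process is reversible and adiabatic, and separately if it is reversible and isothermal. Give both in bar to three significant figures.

Isothermal: P₂ = P₁(V₁/V₂) = 3.53×9.92 = 35.02 bar.
Adiabatic: P₂ = P₁(V₁/V₂)^γ = 3.53×9.92^(1.31) = 71.32 bar.

adiabatic: 71.3 bar; isothermal: 35.0 bar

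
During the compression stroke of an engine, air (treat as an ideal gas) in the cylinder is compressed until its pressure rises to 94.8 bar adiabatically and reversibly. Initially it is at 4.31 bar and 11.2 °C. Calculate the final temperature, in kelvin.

T₂ ≈ 688 K

Along an adiabat T P^((1−γ)/γ) is constant, so T₂ = T₁ (P₂/P₁)^((γ−1)/γ).
For a diatomic ideal gas γ = 7/5, so (γ−1)/γ = 2/7.
T₁ = 11.2 °C = 284.3 K.
T₂ = 284.3 × (94.8/4.31)^(2/7) = 687.7 K.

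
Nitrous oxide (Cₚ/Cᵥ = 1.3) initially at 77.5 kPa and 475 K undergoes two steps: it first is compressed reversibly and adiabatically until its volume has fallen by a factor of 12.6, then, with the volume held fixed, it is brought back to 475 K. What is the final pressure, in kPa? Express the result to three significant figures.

Adiabatic step (PV^γ = const): P₂ = 77.5×12.6^(1.3) = 2088 kPa; T₂ = 475×12.6^(0.3) = 1016 K.
Isochoric: P₃ = P₂(T₃/T₂) = 2088 × (475/1016) = 976.5 kPa.

P₃ ≈ 976 kPa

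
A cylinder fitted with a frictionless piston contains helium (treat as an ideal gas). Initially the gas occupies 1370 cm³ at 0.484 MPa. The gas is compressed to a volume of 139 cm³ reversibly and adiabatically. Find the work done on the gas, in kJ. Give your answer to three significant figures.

γ = 5/3 for a monatomic ideal gas.
P₂ = P₁(V₁/V₂)^γ = 0.484×(1370/139)^(5/3) = 21.93 MPa.
For a reversible adiabat, W_by_gas = (P₁V₁ − P₂V₂)/(γ−1).
W_by = (484000×0.00137 − 2.193×10^7×0.000139) / (2/3) = -3578 J.
W_on_gas = −W_by = 3578 J.

W ≈ 3.58 kJ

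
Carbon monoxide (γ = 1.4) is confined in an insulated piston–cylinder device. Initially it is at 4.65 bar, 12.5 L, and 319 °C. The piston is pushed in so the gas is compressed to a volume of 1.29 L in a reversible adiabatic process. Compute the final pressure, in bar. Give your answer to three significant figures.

Since PV^γ is constant along a reversible adiabat, P₂ = P₁ (V₁/V₂)^γ.
P₂ = 4.65 × (12.5/1.29)^(1.4) = 111.8 bar.

P₂ ≈ 112 bar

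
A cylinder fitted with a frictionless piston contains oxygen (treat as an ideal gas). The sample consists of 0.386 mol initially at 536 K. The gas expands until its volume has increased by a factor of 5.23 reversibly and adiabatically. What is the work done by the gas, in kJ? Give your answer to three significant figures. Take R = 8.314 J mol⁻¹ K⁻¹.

W ≈ 2.08 kJ

Adiabatic: T₁V₁^(γ−1) = T₂V₂^(γ−1) ⇒ T₂ = T₁ (V₁/V₂)^(γ−1).
γ = 7/5 for a diatomic ideal gas, so γ−1 = 2/5.
T₂ = 536 × (1/5.23)^(2/5) = 276.5 K.
Q = 0, so ΔU = W_on_gas = nCᵥΔT with Cᵥ = R/(γ−1) = 20.79 J/(mol·K).
ΔU = 0.386 × 20.79 × (276.5 − 536) = -2082 J.
Work done by the gas = −ΔU = 2082 J.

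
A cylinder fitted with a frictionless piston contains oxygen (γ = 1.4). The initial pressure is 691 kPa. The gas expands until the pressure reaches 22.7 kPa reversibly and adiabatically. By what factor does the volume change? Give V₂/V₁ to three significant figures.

V₂/V₁ ≈ 11.5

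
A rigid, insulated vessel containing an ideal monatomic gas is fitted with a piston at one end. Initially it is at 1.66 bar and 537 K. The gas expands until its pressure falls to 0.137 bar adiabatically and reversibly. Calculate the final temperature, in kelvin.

T₂ ≈ 198 K

Adiabatic: T₂/T₁ = (P₂/P₁)^((γ−1)/γ).
For a monatomic ideal gas γ = 5/3, so (γ−1)/γ = 2/5.
T₂ = 537 × (0.137/1.66)^(2/5) = 198 K.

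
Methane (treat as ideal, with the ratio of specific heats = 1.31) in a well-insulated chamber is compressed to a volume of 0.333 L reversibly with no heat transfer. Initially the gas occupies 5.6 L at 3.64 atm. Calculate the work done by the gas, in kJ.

P₂ = P₁(V₁/V₂)^γ = 3.64×(5.6/0.333)^(1.31) = 146.8 atm.
For a reversible adiabat, W_by_gas = (P₁V₁ − P₂V₂)/(γ−1).
W_by = (368800×0.0056 − 1.488×10^7×0.000333) / (0.31) = -9319 J.

W ≈ -9.32 kJ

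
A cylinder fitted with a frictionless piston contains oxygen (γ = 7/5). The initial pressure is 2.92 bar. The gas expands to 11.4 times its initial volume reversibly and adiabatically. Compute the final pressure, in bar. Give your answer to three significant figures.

Adiabatic: P₁V₁^γ = P₂V₂^γ ⇒ P₂ = P₁ (V₁/V₂)^γ.
P₂ = 2.92 × (1/11.4)^(7/5) = 0.09676 bar.

P₂ ≈ 0.0968 bar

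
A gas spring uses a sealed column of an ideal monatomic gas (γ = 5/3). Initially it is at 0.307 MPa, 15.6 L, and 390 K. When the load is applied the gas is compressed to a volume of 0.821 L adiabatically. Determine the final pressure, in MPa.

P₂ ≈ 41.5 MPa

Adiabatic: P₁V₁^γ = P₂V₂^γ ⇒ P₂ = P₁ (V₁/V₂)^γ.
P₂ = 0.307 × (15.6/0.821)^(5/3) = 41.54 MPa.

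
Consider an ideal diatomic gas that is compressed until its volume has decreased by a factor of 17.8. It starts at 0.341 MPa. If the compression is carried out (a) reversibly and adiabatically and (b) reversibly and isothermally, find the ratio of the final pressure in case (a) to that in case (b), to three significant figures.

For a diatomic ideal gas γ = 7/5.
Isothermal: P_b = P₁(V₁/V₂) = 0.341×17.8.
Adiabatic: P_a = P₁(V₁/V₂)^γ = 0.341×17.8^(7/5).
P_a/P_b = (V₁/V₂)^(γ−1) = 17.8^(2/5) = 3.164.

P_adiabatic / P_isothermal ≈ 3.16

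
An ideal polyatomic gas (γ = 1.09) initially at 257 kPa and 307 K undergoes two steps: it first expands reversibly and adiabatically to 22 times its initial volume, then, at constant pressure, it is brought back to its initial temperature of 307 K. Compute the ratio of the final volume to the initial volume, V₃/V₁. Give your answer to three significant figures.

Adiabatic step: V₂/V₁ = 22; T₂ = T₁·(1/22)^(0.09) = 232.4 K.
Isobaric step: V₃/V₂ = T₃/T₂ = 307/232.4.
V₃/V₁ = (V₂/V₁)(V₃/V₂) = 22 × (307/232.4) = 29.06.

V₃/V₁ ≈ 29.1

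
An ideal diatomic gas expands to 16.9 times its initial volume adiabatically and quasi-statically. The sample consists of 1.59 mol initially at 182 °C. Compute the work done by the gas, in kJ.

Adiabatic: T₁V₁^(γ−1) = T₂V₂^(γ−1) ⇒ T₂ = T₁ (V₁/V₂)^(γ−1).
γ = 7/5 for a diatomic ideal gas, so γ−1 = 2/5.
T₁ = 182 °C = 455.1 K.
T₂ = 455.1 × (1/16.9)^(2/5) = 146.9 K.
Q = 0, so ΔU = W_on_gas = nCᵥΔT with Cᵥ = R/(γ−1) = 20.79 J/(mol·K).
ΔU = 1.59 × 20.79 × (146.9 − 455.1) = -10190 J.
Work done by the gas = −ΔU = 10190 J.

W ≈ 10.2 kJ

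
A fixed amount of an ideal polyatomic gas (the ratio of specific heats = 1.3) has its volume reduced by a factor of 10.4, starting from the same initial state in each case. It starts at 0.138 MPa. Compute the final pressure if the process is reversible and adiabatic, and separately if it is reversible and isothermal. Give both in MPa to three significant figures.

Isothermal: P₂ = P₁(V₁/V₂) = 0.138×10.4 = 1.435 MPa.
Adiabatic: P₂ = P₁(V₁/V₂)^γ = 0.138×10.4^(1.3) = 2.897 MPa.

adiabatic: 2.90 MPa; isothermal: 1.44 MPa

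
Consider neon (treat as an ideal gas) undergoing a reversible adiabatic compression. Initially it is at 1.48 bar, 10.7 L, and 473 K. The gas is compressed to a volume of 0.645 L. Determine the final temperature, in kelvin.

T₂ ≈ 3080 K

Adiabatic: T₁V₁^(γ−1) = T₂V₂^(γ−1) ⇒ T₂ = T₁ (V₁/V₂)^(γ−1).
γ = 5/3 for a monatomic ideal gas.
T₂ = 473 × (10.7/0.645)^(2/3) = 3077 K.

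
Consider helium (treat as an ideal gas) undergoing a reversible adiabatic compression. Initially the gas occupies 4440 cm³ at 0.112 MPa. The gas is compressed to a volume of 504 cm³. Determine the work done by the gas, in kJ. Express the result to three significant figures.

W ≈ -2.44 kJ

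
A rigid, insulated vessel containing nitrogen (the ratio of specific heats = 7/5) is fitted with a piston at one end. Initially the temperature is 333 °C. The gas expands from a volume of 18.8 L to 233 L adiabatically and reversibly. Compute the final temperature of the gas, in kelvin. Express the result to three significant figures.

For a reversible adiabat TV^(γ−1) is constant, so T₂ = T₁ (V₁/V₂)^(γ−1).
T₁ = 333 °C = 606.1 K.
T₂ = 606.1 × (18.8/233)^(2/5) = 221.5 K.

T₂ ≈ 221 K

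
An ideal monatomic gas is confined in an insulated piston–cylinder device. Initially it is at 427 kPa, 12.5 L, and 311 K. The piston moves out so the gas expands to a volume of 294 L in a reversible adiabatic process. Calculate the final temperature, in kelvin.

T₂ ≈ 37.9 K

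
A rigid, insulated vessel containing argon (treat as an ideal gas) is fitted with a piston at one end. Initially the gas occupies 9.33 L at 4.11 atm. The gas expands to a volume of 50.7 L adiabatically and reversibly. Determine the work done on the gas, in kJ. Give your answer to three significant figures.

γ = 5/3 for a monatomic ideal gas.
P₂ = P₁(V₁/V₂)^γ = 4.11×(9.33/50.7)^(5/3) = 0.2447 atm.
For a reversible adiabat, W_by_gas = (P₁V₁ − P₂V₂)/(γ−1).
W_by = (416400×0.00933 − 24790×0.0507) / (2/3) = 3943 J.
W_on_gas = −W_by = -3943 J.

W ≈ -3.94 kJ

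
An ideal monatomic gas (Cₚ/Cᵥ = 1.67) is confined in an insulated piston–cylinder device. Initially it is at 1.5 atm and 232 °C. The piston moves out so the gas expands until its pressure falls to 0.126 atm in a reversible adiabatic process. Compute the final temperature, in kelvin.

T₂ ≈ 187 K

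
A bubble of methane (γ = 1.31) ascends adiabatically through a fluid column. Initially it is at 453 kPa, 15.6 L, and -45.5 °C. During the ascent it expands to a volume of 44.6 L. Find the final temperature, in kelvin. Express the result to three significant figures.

T₂ ≈ 164 K

For a reversible adiabat TV^(γ−1) is constant, so T₂ = T₁ (V₁/V₂)^(γ−1).
T₁ = -45.5 °C = 227.6 K.
T₂ = 227.6 × (15.6/44.6)^(0.31) = 164.4 K.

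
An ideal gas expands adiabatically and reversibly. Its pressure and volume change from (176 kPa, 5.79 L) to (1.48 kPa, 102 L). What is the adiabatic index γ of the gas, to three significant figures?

γ ≈ 1.67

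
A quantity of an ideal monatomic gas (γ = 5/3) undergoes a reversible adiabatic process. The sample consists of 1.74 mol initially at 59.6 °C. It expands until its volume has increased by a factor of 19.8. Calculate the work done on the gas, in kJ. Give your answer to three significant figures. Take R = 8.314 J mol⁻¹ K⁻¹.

Adiabatic: T₁V₁^(γ−1) = T₂V₂^(γ−1) ⇒ T₂ = T₁ (V₁/V₂)^(γ−1).
T₁ = 59.6 °C = 332.8 K.
T₂ = 332.8 × (1/19.8)^(2/3) = 45.46 K.
Q = 0, so ΔU = W_on_gas = nCᵥΔT with Cᵥ = R/(γ−1) = 12.47 J/(mol·K).
ΔU = 1.74 × 12.47 × (45.46 − 332.8) = -6234 J.

W ≈ -6.23 kJ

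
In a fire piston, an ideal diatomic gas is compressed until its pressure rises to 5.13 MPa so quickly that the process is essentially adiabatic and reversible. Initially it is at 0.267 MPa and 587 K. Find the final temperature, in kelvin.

Along an adiabat T P^((1−γ)/γ) is constant, so T₂ = T₁ (P₂/P₁)^((γ−1)/γ).
For a diatomic ideal gas γ = 7/5, so (γ−1)/γ = 2/7.
T₂ = 587 × (5.13/0.267)^(2/7) = 1366 K.

T₂ ≈ 1370 K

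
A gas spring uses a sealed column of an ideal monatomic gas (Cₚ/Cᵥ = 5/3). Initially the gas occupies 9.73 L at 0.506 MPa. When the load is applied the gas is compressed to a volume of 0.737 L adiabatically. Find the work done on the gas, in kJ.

P₂ = P₁(V₁/V₂)^γ = 0.506×(9.73/0.737)^(5/3) = 37.32 MPa.
For a reversible adiabat, W_by_gas = (P₁V₁ − P₂V₂)/(γ−1).
W_by = (506000×0.00973 − 3.732×10^7×0.000737) / (2/3) = -33870 J.
W_on_gas = −W_by = 33870 J.

W ≈ 33.9 kJ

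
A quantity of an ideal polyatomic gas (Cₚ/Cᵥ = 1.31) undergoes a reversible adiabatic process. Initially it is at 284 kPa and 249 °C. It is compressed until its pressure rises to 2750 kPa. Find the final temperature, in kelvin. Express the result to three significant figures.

T₂ ≈ 894 K

Along an adiabat T P^((1−γ)/γ) is constant, so T₂ = T₁ (P₂/P₁)^((γ−1)/γ).
T₁ = 249 °C = 522.1 K.
T₂ = 522.1 × (2750/284)^(0.237) = 893.6 K.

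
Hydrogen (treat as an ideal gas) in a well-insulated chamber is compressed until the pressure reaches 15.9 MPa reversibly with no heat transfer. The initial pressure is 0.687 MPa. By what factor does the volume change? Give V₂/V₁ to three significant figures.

V₂/V₁ ≈ 0.106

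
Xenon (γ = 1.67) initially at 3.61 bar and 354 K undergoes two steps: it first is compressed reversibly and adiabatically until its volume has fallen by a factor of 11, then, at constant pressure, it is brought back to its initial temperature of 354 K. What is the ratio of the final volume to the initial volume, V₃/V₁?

V₃/V₁ ≈ 0.0182

Adiabatic step: V₂/V₁ = 0.09091; T₂ = T₁·11^(0.67) = 1765 K.
Isobaric step: V₃/V₂ = T₃/T₂ = 354/1765.
V₃/V₁ = (V₂/V₁)(V₃/V₂) = 0.09091 × (354/1765) = 0.01823.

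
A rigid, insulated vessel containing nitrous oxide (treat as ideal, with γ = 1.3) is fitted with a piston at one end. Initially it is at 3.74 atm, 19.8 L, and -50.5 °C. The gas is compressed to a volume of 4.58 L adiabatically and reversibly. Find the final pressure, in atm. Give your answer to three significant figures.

Adiabatic: P₁V₁^γ = P₂V₂^γ ⇒ P₂ = P₁ (V₁/V₂)^γ.
P₂ = 3.74 × (19.8/4.58)^(1.3) = 25.08 atm.

P₂ ≈ 25.1 atm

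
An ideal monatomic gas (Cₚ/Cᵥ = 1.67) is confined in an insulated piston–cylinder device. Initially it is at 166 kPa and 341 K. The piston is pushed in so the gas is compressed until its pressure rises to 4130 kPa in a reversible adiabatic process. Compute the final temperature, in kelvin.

Along an adiabat T P^((1−γ)/γ) is constant, so T₂ = T₁ (P₂/P₁)^((γ−1)/γ).
T₂ = 341 × (4130/166)^(0.401) = 1238 K.

T₂ ≈ 1240 K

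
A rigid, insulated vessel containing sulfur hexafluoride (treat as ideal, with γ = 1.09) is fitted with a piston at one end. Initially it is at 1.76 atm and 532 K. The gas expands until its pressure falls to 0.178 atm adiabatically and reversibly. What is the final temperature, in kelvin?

T₂ ≈ 440 K

Along an adiabat T P^((1−γ)/γ) is constant, so T₂ = T₁ (P₂/P₁)^((γ−1)/γ).
T₂ = 532 × (0.178/1.76)^(0.0826) = 440.3 K.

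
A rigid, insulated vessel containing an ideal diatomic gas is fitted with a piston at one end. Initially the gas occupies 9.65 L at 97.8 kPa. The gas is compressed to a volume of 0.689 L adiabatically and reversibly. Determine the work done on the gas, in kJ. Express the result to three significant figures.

γ = 7/5 for a diatomic ideal gas.
P₂ = P₁(V₁/V₂)^γ = 97.8×(9.65/0.689)^(7/5) = 3937 kPa.
For a reversible adiabat, W_by_gas = (P₁V₁ − P₂V₂)/(γ−1).
W_by = (97800×0.00965 − 3.937×10^6×0.000689) / (2/5) = -4422 J.
W_on_gas = −W_by = 4422 J.

W ≈ 4.42 kJ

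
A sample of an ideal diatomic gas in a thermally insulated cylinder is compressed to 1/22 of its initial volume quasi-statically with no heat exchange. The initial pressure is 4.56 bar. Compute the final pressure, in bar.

Since PV^γ is constant along a reversible adiabat, P₂ = P₁ (V₁/V₂)^γ.
For a diatomic ideal gas γ = 7/5.
P₂ = 4.56 × 22^(7/5) = 345.4 bar.

P₂ ≈ 345 bar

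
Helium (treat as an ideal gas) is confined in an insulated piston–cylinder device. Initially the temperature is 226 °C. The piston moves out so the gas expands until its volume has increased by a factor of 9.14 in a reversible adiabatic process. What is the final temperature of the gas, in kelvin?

For a reversible adiabat TV^(γ−1) is constant, so T₂ = T₁ (V₁/V₂)^(γ−1).
For a monatomic ideal gas γ = 5/3, so γ−1 = 2/3.
T₁ = 226 °C = 499.1 K.
T₂ = 499.1 × (1/9.14)^(2/3) = 114.2 K.

T₂ ≈ 114 K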